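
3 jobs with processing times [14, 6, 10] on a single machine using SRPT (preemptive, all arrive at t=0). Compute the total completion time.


Since all jobs arrive at t=0, SRPT equals SPT ordering.
SPT order: [6, 10, 14]
Completion times:
  Job 1: p=6, C=6
  Job 2: p=10, C=16
  Job 3: p=14, C=30
Total completion time = 6 + 16 + 30 = 52

52


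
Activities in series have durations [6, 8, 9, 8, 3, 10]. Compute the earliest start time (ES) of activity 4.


Activity 4 starts after activities 1 through 3 complete.
Predecessor durations: [6, 8, 9]
ES = 6 + 8 + 9 = 23

23


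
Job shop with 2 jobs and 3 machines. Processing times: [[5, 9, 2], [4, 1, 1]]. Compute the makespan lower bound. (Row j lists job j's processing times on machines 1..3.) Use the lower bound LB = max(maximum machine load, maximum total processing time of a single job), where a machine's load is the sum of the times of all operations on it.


Machine loads:
  Machine 1: 5 + 4 = 9
  Machine 2: 9 + 1 = 10
  Machine 3: 2 + 1 = 3
Max machine load = 10
Job totals:
  Job 1: 16
  Job 2: 6
Max job total = 16
Lower bound = max(10, 16) = 16

16


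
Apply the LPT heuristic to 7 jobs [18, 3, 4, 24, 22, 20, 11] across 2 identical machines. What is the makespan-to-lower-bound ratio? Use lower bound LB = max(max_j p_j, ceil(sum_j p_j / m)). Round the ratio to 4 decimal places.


LPT order: [24, 22, 20, 18, 11, 4, 3]
Machine loads after assignment: [53, 49]
LPT makespan = 53
Lower bound = max(max_job, ceil(total/2)) = max(24, 51) = 51
Ratio = 53 / 51 = 1.0392

1.0392


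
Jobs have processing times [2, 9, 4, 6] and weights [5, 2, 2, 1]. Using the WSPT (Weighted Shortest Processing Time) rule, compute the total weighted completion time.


Compute p/w ratios and sort ascending (WSPT): [(2, 5), (4, 2), (9, 2), (6, 1)]
Compute weighted completion times:
  Job (p=2,w=5): C=2, w*C=5*2=10
  Job (p=4,w=2): C=6, w*C=2*6=12
  Job (p=9,w=2): C=15, w*C=2*15=30
  Job (p=6,w=1): C=21, w*C=1*21=21
Total weighted completion time = 73

73


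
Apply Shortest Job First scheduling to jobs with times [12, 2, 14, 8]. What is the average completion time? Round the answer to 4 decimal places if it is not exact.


SJF order (ascending): [2, 8, 12, 14]
Completion times:
  Job 1: burst=2, C=2
  Job 2: burst=8, C=10
  Job 3: burst=12, C=22
  Job 4: burst=14, C=36
Average completion = 70/4 = 17.5

17.5


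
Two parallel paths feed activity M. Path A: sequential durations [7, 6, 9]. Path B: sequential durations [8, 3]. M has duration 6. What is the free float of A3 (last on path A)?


ES(A3) = sum of predecessors on chain A = 13
EF(A3) = ES + duration = 13 + 9 = 22
Successor of A3 is M. ES(M) = max(sum(A), sum(B)) = max(22, 11) = 22
Free float = ES(successor) - EF(current) = 22 - 22 = 0

0


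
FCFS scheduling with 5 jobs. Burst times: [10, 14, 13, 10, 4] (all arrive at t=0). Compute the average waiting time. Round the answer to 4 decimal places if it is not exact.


FCFS order (as given): [10, 14, 13, 10, 4]
Waiting times:
  Job 1: wait = 0
  Job 2: wait = 10
  Job 3: wait = 24
  Job 4: wait = 37
  Job 5: wait = 47
Sum of waiting times = 118
Average waiting time = 118/5 = 23.6

23.6


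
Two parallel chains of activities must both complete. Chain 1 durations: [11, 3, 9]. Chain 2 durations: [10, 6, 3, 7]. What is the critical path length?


Path A total = 11 + 3 + 9 = 23
Path B total = 10 + 6 + 3 + 7 = 26
Critical path = longest path = max(23, 26) = 26

26


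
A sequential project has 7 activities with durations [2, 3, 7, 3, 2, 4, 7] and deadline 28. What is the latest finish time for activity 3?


LF(activity 3) = deadline - sum of successor durations
Successors: activities 4 through 7 with durations [3, 2, 4, 7]
Sum of successor durations = 16
LF = 28 - 16 = 12

12


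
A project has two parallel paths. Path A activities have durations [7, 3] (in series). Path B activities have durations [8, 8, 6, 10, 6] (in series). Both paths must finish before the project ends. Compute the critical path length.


Path A total = 7 + 3 = 10
Path B total = 8 + 8 + 6 + 10 + 6 = 38
Critical path = longest path = max(10, 38) = 38

38


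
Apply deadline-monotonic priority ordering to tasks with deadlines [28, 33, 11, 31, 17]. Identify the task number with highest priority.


Sort tasks by relative deadline (ascending):
  Task 3: deadline = 11
  Task 5: deadline = 17
  Task 1: deadline = 28
  Task 4: deadline = 31
  Task 2: deadline = 33
Priority order (highest first): [3, 5, 1, 4, 2]
Highest priority task = 3

3


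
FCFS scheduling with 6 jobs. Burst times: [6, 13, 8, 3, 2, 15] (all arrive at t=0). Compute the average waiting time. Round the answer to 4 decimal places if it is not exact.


FCFS order (as given): [6, 13, 8, 3, 2, 15]
Waiting times:
  Job 1: wait = 0
  Job 2: wait = 6
  Job 3: wait = 19
  Job 4: wait = 27
  Job 5: wait = 30
  Job 6: wait = 32
Sum of waiting times = 114
Average waiting time = 114/6 = 19.0

19.0


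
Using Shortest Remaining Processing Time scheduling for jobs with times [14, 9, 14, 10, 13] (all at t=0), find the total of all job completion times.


Since all jobs arrive at t=0, SRPT equals SPT ordering.
SPT order: [9, 10, 13, 14, 14]
Completion times:
  Job 1: p=9, C=9
  Job 2: p=10, C=19
  Job 3: p=13, C=32
  Job 4: p=14, C=46
  Job 5: p=14, C=60
Total completion time = 9 + 19 + 32 + 46 + 60 = 166

166


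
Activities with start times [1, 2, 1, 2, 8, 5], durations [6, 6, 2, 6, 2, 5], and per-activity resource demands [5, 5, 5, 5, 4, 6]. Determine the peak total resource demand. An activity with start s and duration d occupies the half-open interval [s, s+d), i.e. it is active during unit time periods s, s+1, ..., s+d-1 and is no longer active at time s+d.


Each activity i is active on [start_i, start_i + duration_i).
Compute total resource usage per time slot:
  t=0: active resources = [], total = 0
  t=1: active resources = [5, 5], total = 10
  t=2: active resources = [5, 5, 5, 5], total = 20
  t=3: active resources = [5, 5, 5], total = 15
  t=4: active resources = [5, 5, 5], total = 15
  t=5: active resources = [5, 5, 5, 6], total = 21
  t=6: active resources = [5, 5, 5, 6], total = 21
  t=7: active resources = [5, 5, 6], total = 16
  t=8: active resources = [4, 6], total = 10
  t=9: active resources = [4, 6], total = 10
Peak resource demand = 21

21


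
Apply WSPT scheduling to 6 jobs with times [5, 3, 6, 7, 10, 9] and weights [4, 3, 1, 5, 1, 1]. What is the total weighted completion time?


Compute p/w ratios and sort ascending (WSPT): [(3, 3), (5, 4), (7, 5), (6, 1), (9, 1), (10, 1)]
Compute weighted completion times:
  Job (p=3,w=3): C=3, w*C=3*3=9
  Job (p=5,w=4): C=8, w*C=4*8=32
  Job (p=7,w=5): C=15, w*C=5*15=75
  Job (p=6,w=1): C=21, w*C=1*21=21
  Job (p=9,w=1): C=30, w*C=1*30=30
  Job (p=10,w=1): C=40, w*C=1*40=40
Total weighted completion time = 207

207


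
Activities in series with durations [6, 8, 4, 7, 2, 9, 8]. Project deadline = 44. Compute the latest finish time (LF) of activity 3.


LF(activity 3) = deadline - sum of successor durations
Successors: activities 4 through 7 with durations [7, 2, 9, 8]
Sum of successor durations = 26
LF = 44 - 26 = 18

18


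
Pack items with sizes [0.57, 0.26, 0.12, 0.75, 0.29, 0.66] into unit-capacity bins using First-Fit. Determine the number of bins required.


Place items sequentially using First-Fit:
  Item 0.57 -> new Bin 1
  Item 0.26 -> Bin 1 (now 0.83)
  Item 0.12 -> Bin 1 (now 0.95)
  Item 0.75 -> new Bin 2
  Item 0.29 -> new Bin 3
  Item 0.66 -> Bin 3 (now 0.95)
Total bins used = 3

3


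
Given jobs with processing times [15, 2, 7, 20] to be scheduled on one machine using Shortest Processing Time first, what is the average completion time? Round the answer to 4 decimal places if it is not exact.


Sort jobs by processing time (SPT order): [2, 7, 15, 20]
Compute completion times sequentially:
  Job 1: processing = 2, completes at 2
  Job 2: processing = 7, completes at 9
  Job 3: processing = 15, completes at 24
  Job 4: processing = 20, completes at 44
Sum of completion times = 79
Average completion time = 79/4 = 19.75

19.75


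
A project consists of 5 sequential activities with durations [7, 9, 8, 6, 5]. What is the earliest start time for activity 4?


Activity 4 starts after activities 1 through 3 complete.
Predecessor durations: [7, 9, 8]
ES = 7 + 9 + 8 = 24

24


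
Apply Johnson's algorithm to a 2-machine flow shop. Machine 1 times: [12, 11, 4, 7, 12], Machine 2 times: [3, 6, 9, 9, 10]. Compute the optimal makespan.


Apply Johnson's rule:
  Group 1 (a <= b): [(3, 4, 9), (4, 7, 9)]
  Group 2 (a > b): [(5, 12, 10), (2, 11, 6), (1, 12, 3)]
Optimal job order: [3, 4, 5, 2, 1]
Schedule:
  Job 3: M1 done at 4, M2 done at 13
  Job 4: M1 done at 11, M2 done at 22
  Job 5: M1 done at 23, M2 done at 33
  Job 2: M1 done at 34, M2 done at 40
  Job 1: M1 done at 46, M2 done at 49
Makespan = 49

49


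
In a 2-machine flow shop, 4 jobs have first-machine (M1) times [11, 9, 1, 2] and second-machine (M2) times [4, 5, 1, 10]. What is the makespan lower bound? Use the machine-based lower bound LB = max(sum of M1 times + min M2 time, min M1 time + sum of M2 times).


LB1 = sum(M1 times) + min(M2 times) = 23 + 1 = 24
LB2 = min(M1 times) + sum(M2 times) = 1 + 20 = 21
Lower bound = max(LB1, LB2) = max(24, 21) = 24

24


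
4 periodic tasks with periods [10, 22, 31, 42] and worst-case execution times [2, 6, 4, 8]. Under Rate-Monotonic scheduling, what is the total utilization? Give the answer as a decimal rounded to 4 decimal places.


Compute individual utilizations (exact fractions):
  Task 1: C/T = 2/10 = 1/5 (approx. 0.2)
  Task 2: C/T = 6/22 = 3/11 (approx. 0.2727)
  Task 3: C/T = 4/31 (approx. 0.129)
  Task 4: C/T = 8/42 = 4/21 (approx. 0.1905)
Total utilization U = 1/5 + 3/11 + 4/31 + 4/21 = 28366/35805
Rounded to 4 decimal places: U = 0.7922
RM (Liu & Layland) bound for 4 tasks = 0.756828; compare with U = 28366/35805 (approx. 0.792236)
bound < U <= 1, so the RM sufficient condition is not met (inconclusive; an exact test such as response-time analysis is needed).

0.7922


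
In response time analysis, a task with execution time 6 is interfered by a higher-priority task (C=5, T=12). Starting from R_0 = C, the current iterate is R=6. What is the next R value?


R_next = C + ceil(R_prev / T_hp) * C_hp
ceil(6 / 12) = ceil(0.5) = 1
Interference = 1 * 5 = 5
R_next = 6 + 5 = 11

11


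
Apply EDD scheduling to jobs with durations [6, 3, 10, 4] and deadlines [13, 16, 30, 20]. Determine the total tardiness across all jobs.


Sort by due date (EDD order): [(6, 13), (3, 16), (4, 20), (10, 30)]
Compute completion times and tardiness:
  Job 1: p=6, d=13, C=6, tardiness=max(0,6-13)=0
  Job 2: p=3, d=16, C=9, tardiness=max(0,9-16)=0
  Job 3: p=4, d=20, C=13, tardiness=max(0,13-20)=0
  Job 4: p=10, d=30, C=23, tardiness=max(0,23-30)=0
Total tardiness = 0

0


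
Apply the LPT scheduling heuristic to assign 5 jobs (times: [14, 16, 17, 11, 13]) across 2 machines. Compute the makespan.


Sort jobs in decreasing order (LPT): [17, 16, 14, 13, 11]
Assign each job to the least loaded machine:
  Machine 1: jobs [17, 13, 11], load = 41
  Machine 2: jobs [16, 14], load = 30
Makespan = max load = 41

41


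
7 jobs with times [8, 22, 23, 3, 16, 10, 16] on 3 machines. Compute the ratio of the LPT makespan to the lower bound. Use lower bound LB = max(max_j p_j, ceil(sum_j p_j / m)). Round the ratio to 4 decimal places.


LPT order: [23, 22, 16, 16, 10, 8, 3]
Machine loads after assignment: [34, 32, 32]
LPT makespan = 34
Lower bound = max(max_job, ceil(total/3)) = max(23, 33) = 33
Ratio = 34 / 33 = 1.0303

1.0303


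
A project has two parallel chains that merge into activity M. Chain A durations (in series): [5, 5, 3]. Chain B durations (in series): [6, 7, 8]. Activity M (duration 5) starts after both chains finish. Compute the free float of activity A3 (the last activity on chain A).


ES(A3) = sum of predecessors on chain A = 10
EF(A3) = ES + duration = 10 + 3 = 13
Successor of A3 is M. ES(M) = max(sum(A), sum(B)) = max(13, 21) = 21
Free float = ES(successor) - EF(current) = 21 - 13 = 8

8


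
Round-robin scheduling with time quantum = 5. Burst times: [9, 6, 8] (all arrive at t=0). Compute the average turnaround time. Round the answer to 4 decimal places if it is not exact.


Time quantum = 5
Execution trace:
  J1 runs 5 units, time = 5
  J2 runs 5 units, time = 10
  J3 runs 5 units, time = 15
  J1 runs 4 units, time = 19
  J2 runs 1 units, time = 20
  J3 runs 3 units, time = 23
Finish times: [19, 20, 23]
Average turnaround = 62/3 = 20.6667

20.6667


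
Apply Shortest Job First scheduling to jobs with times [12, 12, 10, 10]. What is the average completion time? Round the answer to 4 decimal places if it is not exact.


SJF order (ascending): [10, 10, 12, 12]
Completion times:
  Job 1: burst=10, C=10
  Job 2: burst=10, C=20
  Job 3: burst=12, C=32
  Job 4: burst=12, C=44
Average completion = 106/4 = 26.5

26.5


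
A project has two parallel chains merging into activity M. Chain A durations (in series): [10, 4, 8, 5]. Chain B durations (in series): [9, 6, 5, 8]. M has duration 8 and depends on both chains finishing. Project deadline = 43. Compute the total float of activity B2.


Forward pass: ES(B2) = sum of predecessors on chain B = 9
EF = ES + duration = 9 + 6 = 15
Backward pass: LF(M) = deadline = 43; LS(M) = 43 - 8 = 35
LF(B2) = LS(M) - sum(successors on chain B) = 35 - 13 = 22
LS = LF - duration = 22 - 6 = 16
Total float = LS - ES = 16 - 9 = 7

7


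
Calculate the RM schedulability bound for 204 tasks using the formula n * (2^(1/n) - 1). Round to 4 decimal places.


Compute 2^(1/204) = 1.0034035593
Subtract 1: 1.0034035593 - 1 = 0.0034035593
Multiply by n: 204 * 0.0034035593 = 0.6943260972
Round to 4 dp: 0.6943

0.6943


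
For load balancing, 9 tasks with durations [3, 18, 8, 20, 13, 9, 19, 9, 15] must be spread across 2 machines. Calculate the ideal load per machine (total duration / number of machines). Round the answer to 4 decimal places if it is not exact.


Total processing time = 3 + 18 + 8 + 20 + 13 + 9 + 19 + 9 + 15 = 114
Number of machines = 2
Ideal balanced load = 114 / 2 = 57.0

57.0


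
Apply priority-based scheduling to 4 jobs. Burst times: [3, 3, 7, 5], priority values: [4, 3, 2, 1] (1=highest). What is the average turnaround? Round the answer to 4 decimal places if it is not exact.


Sort by priority (ascending = highest first):
Order: [(1, 5), (2, 7), (3, 3), (4, 3)]
Completion times:
  Priority 1, burst=5, C=5
  Priority 2, burst=7, C=12
  Priority 3, burst=3, C=15
  Priority 4, burst=3, C=18
Average turnaround = 50/4 = 12.5

12.5


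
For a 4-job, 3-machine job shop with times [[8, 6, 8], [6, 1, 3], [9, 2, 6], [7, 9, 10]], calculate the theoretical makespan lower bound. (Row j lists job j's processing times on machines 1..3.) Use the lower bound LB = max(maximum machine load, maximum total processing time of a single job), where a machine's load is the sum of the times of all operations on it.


Machine loads:
  Machine 1: 8 + 6 + 9 + 7 = 30
  Machine 2: 6 + 1 + 2 + 9 = 18
  Machine 3: 8 + 3 + 6 + 10 = 27
Max machine load = 30
Job totals:
  Job 1: 22
  Job 2: 10
  Job 3: 17
  Job 4: 26
Max job total = 26
Lower bound = max(30, 26) = 30

30


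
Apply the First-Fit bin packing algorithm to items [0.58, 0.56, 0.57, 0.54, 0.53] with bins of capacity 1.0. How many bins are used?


Place items sequentially using First-Fit:
  Item 0.58 -> new Bin 1
  Item 0.56 -> new Bin 2
  Item 0.57 -> new Bin 3
  Item 0.54 -> new Bin 4
  Item 0.53 -> new Bin 5
Total bins used = 5

5


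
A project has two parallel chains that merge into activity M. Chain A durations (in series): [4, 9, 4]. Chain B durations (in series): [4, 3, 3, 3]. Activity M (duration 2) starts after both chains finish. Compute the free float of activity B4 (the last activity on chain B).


ES(B4) = sum of predecessors on chain B = 10
EF(B4) = ES + duration = 10 + 3 = 13
Successor of B4 is M. ES(M) = max(sum(A), sum(B)) = max(17, 13) = 17
Free float = ES(successor) - EF(current) = 17 - 13 = 4

4


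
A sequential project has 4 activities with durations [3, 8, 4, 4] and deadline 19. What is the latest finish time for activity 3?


LF(activity 3) = deadline - sum of successor durations
Successors: activities 4 through 4 with durations [4]
Sum of successor durations = 4
LF = 19 - 4 = 15

15


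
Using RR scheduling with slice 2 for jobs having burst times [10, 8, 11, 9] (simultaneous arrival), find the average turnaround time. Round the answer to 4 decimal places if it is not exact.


Time quantum = 2
Execution trace:
  J1 runs 2 units, time = 2
  J2 runs 2 units, time = 4
  J3 runs 2 units, time = 6
  J4 runs 2 units, time = 8
  J1 runs 2 units, time = 10
  J2 runs 2 units, time = 12
  J3 runs 2 units, time = 14
  J4 runs 2 units, time = 16
  J1 runs 2 units, time = 18
  J2 runs 2 units, time = 20
  J3 runs 2 units, time = 22
  J4 runs 2 units, time = 24
  J1 runs 2 units, time = 26
  J2 runs 2 units, time = 28
  J3 runs 2 units, time = 30
  J4 runs 2 units, time = 32
  J1 runs 2 units, time = 34
  J3 runs 2 units, time = 36
  J4 runs 1 units, time = 37
  J3 runs 1 units, time = 38
Finish times: [34, 28, 38, 37]
Average turnaround = 137/4 = 34.25

34.25


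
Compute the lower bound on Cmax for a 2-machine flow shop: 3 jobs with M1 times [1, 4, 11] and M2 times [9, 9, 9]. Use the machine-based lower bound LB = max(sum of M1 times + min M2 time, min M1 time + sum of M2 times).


LB1 = sum(M1 times) + min(M2 times) = 16 + 9 = 25
LB2 = min(M1 times) + sum(M2 times) = 1 + 27 = 28
Lower bound = max(LB1, LB2) = max(25, 28) = 28

28


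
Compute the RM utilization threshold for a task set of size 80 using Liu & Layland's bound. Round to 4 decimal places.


Compute 2^(1/80) = 1.0087019838
Subtract 1: 1.0087019838 - 1 = 0.0087019838
Multiply by n: 80 * 0.0087019838 = 0.6961587040
Round to 4 dp: 0.6962

0.6962


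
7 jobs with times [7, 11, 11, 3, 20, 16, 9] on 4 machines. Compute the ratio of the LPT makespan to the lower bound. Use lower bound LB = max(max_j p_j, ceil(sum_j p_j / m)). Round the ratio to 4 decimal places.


LPT order: [20, 16, 11, 11, 9, 7, 3]
Machine loads after assignment: [20, 19, 20, 18]
LPT makespan = 20
Lower bound = max(max_job, ceil(total/4)) = max(20, 20) = 20
Ratio = 20 / 20 = 1.0

1.0


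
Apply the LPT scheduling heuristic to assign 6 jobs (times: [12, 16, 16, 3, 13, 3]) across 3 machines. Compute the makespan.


Sort jobs in decreasing order (LPT): [16, 16, 13, 12, 3, 3]
Assign each job to the least loaded machine:
  Machine 1: jobs [16, 3], load = 19
  Machine 2: jobs [16, 3], load = 19
  Machine 3: jobs [13, 12], load = 25
Makespan = max load = 25

25


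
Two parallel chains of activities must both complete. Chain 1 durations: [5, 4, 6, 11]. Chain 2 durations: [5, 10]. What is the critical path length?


Path A total = 5 + 4 + 6 + 11 = 26
Path B total = 5 + 10 = 15
Critical path = longest path = max(26, 15) = 26

26


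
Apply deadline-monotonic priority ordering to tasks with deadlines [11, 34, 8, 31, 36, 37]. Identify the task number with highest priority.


Sort tasks by relative deadline (ascending):
  Task 3: deadline = 8
  Task 1: deadline = 11
  Task 4: deadline = 31
  Task 2: deadline = 34
  Task 5: deadline = 36
  Task 6: deadline = 37
Priority order (highest first): [3, 1, 4, 2, 5, 6]
Highest priority task = 3

3


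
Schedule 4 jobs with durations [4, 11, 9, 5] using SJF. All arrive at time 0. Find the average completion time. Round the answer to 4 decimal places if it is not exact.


SJF order (ascending): [4, 5, 9, 11]
Completion times:
  Job 1: burst=4, C=4
  Job 2: burst=5, C=9
  Job 3: burst=9, C=18
  Job 4: burst=11, C=29
Average completion = 60/4 = 15.0

15.0


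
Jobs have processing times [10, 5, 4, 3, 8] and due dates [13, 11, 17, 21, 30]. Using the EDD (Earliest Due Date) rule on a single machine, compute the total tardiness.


Sort by due date (EDD order): [(5, 11), (10, 13), (4, 17), (3, 21), (8, 30)]
Compute completion times and tardiness:
  Job 1: p=5, d=11, C=5, tardiness=max(0,5-11)=0
  Job 2: p=10, d=13, C=15, tardiness=max(0,15-13)=2
  Job 3: p=4, d=17, C=19, tardiness=max(0,19-17)=2
  Job 4: p=3, d=21, C=22, tardiness=max(0,22-21)=1
  Job 5: p=8, d=30, C=30, tardiness=max(0,30-30)=0
Total tardiness = 5

5


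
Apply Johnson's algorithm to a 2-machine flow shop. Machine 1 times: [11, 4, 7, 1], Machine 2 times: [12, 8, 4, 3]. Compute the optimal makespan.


Apply Johnson's rule:
  Group 1 (a <= b): [(4, 1, 3), (2, 4, 8), (1, 11, 12)]
  Group 2 (a > b): [(3, 7, 4)]
Optimal job order: [4, 2, 1, 3]
Schedule:
  Job 4: M1 done at 1, M2 done at 4
  Job 2: M1 done at 5, M2 done at 13
  Job 1: M1 done at 16, M2 done at 28
  Job 3: M1 done at 23, M2 done at 32
Makespan = 32

32


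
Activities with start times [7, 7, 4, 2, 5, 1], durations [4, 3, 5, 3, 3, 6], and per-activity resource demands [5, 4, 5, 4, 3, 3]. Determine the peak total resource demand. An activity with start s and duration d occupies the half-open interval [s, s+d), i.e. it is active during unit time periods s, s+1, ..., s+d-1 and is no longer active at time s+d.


Each activity i is active on [start_i, start_i + duration_i).
Compute total resource usage per time slot:
  t=0: active resources = [], total = 0
  t=1: active resources = [3], total = 3
  t=2: active resources = [4, 3], total = 7
  t=3: active resources = [4, 3], total = 7
  t=4: active resources = [5, 4, 3], total = 12
  t=5: active resources = [5, 3, 3], total = 11
  t=6: active resources = [5, 3, 3], total = 11
  t=7: active resources = [5, 4, 5, 3], total = 17
  t=8: active resources = [5, 4, 5], total = 14
  t=9: active resources = [5, 4], total = 9
  t=10: active resources = [5], total = 5
Peak resource demand = 17

17


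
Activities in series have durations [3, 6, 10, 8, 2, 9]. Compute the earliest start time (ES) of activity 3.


Activity 3 starts after activities 1 through 2 complete.
Predecessor durations: [3, 6]
ES = 3 + 6 = 9

9


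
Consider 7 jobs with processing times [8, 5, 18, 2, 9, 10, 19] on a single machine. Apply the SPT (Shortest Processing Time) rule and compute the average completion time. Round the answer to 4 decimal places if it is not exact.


Sort jobs by processing time (SPT order): [2, 5, 8, 9, 10, 18, 19]
Compute completion times sequentially:
  Job 1: processing = 2, completes at 2
  Job 2: processing = 5, completes at 7
  Job 3: processing = 8, completes at 15
  Job 4: processing = 9, completes at 24
  Job 5: processing = 10, completes at 34
  Job 6: processing = 18, completes at 52
  Job 7: processing = 19, completes at 71
Sum of completion times = 205
Average completion time = 205/7 = 29.2857

29.2857


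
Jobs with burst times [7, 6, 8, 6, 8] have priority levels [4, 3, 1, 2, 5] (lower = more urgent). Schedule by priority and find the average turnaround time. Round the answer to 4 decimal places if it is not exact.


Sort by priority (ascending = highest first):
Order: [(1, 8), (2, 6), (3, 6), (4, 7), (5, 8)]
Completion times:
  Priority 1, burst=8, C=8
  Priority 2, burst=6, C=14
  Priority 3, burst=6, C=20
  Priority 4, burst=7, C=27
  Priority 5, burst=8, C=35
Average turnaround = 104/5 = 20.8

20.8


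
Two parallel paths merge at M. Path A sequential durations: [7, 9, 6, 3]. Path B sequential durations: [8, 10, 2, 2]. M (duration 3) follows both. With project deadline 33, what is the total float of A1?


Forward pass: ES(A1) = sum of predecessors on chain A = 0
EF = ES + duration = 0 + 7 = 7
Backward pass: LF(M) = deadline = 33; LS(M) = 33 - 3 = 30
LF(A1) = LS(M) - sum(successors on chain A) = 30 - 18 = 12
LS = LF - duration = 12 - 7 = 5
Total float = LS - ES = 5 - 0 = 5

5


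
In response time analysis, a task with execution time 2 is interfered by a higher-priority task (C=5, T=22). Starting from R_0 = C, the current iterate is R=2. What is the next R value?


R_next = C + ceil(R_prev / T_hp) * C_hp
ceil(2 / 22) = ceil(0.0909) = 1
Interference = 1 * 5 = 5
R_next = 2 + 5 = 7

7


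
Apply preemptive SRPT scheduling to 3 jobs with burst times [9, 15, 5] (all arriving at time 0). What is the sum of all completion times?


Since all jobs arrive at t=0, SRPT equals SPT ordering.
SPT order: [5, 9, 15]
Completion times:
  Job 1: p=5, C=5
  Job 2: p=9, C=14
  Job 3: p=15, C=29
Total completion time = 5 + 14 + 29 = 48

48


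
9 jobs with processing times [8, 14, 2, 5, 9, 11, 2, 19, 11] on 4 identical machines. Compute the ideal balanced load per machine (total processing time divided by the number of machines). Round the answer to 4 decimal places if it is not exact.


Total processing time = 8 + 14 + 2 + 5 + 9 + 11 + 2 + 19 + 11 = 81
Number of machines = 4
Ideal balanced load = 81 / 4 = 20.25

20.25


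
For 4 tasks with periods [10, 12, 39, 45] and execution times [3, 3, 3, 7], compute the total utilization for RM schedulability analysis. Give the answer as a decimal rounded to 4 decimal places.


Compute individual utilizations (exact fractions):
  Task 1: C/T = 3/10 (approx. 0.3)
  Task 2: C/T = 3/12 = 1/4 (approx. 0.25)
  Task 3: C/T = 3/39 = 1/13 (approx. 0.0769)
  Task 4: C/T = 7/45 (approx. 0.1556)
Total utilization U = 3/10 + 1/4 + 1/13 + 7/45 = 1831/2340
Rounded to 4 decimal places: U = 0.7825
RM (Liu & Layland) bound for 4 tasks = 0.756828; compare with U = 1831/2340 (approx. 0.782479)
bound < U <= 1, so the RM sufficient condition is not met (inconclusive; an exact test such as response-time analysis is needed).

0.7825


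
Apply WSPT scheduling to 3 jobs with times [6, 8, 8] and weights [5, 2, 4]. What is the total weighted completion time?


Compute p/w ratios and sort ascending (WSPT): [(6, 5), (8, 4), (8, 2)]
Compute weighted completion times:
  Job (p=6,w=5): C=6, w*C=5*6=30
  Job (p=8,w=4): C=14, w*C=4*14=56
  Job (p=8,w=2): C=22, w*C=2*22=44
Total weighted completion time = 130

130


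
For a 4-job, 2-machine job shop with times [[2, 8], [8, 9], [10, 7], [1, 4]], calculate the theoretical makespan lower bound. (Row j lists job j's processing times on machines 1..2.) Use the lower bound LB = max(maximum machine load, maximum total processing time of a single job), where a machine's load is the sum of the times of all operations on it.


Machine loads:
  Machine 1: 2 + 8 + 10 + 1 = 21
  Machine 2: 8 + 9 + 7 + 4 = 28
Max machine load = 28
Job totals:
  Job 1: 10
  Job 2: 17
  Job 3: 17
  Job 4: 5
Max job total = 17
Lower bound = max(28, 17) = 28

28


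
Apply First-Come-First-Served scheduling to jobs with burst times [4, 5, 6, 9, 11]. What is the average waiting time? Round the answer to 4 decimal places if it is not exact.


FCFS order (as given): [4, 5, 6, 9, 11]
Waiting times:
  Job 1: wait = 0
  Job 2: wait = 4
  Job 3: wait = 9
  Job 4: wait = 15
  Job 5: wait = 24
Sum of waiting times = 52
Average waiting time = 52/5 = 10.4

10.4


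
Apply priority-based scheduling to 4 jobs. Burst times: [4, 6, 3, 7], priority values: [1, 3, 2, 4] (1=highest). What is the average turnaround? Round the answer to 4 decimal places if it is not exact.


Sort by priority (ascending = highest first):
Order: [(1, 4), (2, 3), (3, 6), (4, 7)]
Completion times:
  Priority 1, burst=4, C=4
  Priority 2, burst=3, C=7
  Priority 3, burst=6, C=13
  Priority 4, burst=7, C=20
Average turnaround = 44/4 = 11.0

11.0


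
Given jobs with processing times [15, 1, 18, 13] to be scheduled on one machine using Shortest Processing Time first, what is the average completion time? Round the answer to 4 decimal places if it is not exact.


Sort jobs by processing time (SPT order): [1, 13, 15, 18]
Compute completion times sequentially:
  Job 1: processing = 1, completes at 1
  Job 2: processing = 13, completes at 14
  Job 3: processing = 15, completes at 29
  Job 4: processing = 18, completes at 47
Sum of completion times = 91
Average completion time = 91/4 = 22.75

22.75


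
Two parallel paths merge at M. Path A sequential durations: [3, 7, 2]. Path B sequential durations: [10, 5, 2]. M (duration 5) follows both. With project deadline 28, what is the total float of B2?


Forward pass: ES(B2) = sum of predecessors on chain B = 10
EF = ES + duration = 10 + 5 = 15
Backward pass: LF(M) = deadline = 28; LS(M) = 28 - 5 = 23
LF(B2) = LS(M) - sum(successors on chain B) = 23 - 2 = 21
LS = LF - duration = 21 - 5 = 16
Total float = LS - ES = 16 - 10 = 6

6


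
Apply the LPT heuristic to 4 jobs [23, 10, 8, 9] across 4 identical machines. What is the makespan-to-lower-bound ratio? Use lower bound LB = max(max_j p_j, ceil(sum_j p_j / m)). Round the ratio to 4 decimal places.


LPT order: [23, 10, 9, 8]
Machine loads after assignment: [23, 10, 9, 8]
LPT makespan = 23
Lower bound = max(max_job, ceil(total/4)) = max(23, 13) = 23
Ratio = 23 / 23 = 1.0

1.0


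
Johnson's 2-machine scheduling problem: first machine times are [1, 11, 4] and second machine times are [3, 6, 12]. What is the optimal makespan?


Apply Johnson's rule:
  Group 1 (a <= b): [(1, 1, 3), (3, 4, 12)]
  Group 2 (a > b): [(2, 11, 6)]
Optimal job order: [1, 3, 2]
Schedule:
  Job 1: M1 done at 1, M2 done at 4
  Job 3: M1 done at 5, M2 done at 17
  Job 2: M1 done at 16, M2 done at 23
Makespan = 23

23


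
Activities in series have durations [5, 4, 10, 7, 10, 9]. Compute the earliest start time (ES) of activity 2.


Activity 2 starts after activities 1 through 1 complete.
Predecessor durations: [5]
ES = 5 = 5

5


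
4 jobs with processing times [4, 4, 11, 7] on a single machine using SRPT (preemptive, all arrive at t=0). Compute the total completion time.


Since all jobs arrive at t=0, SRPT equals SPT ordering.
SPT order: [4, 4, 7, 11]
Completion times:
  Job 1: p=4, C=4
  Job 2: p=4, C=8
  Job 3: p=7, C=15
  Job 4: p=11, C=26
Total completion time = 4 + 8 + 15 + 26 = 53

53


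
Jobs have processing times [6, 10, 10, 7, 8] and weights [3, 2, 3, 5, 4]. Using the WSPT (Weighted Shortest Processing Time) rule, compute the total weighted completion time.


Compute p/w ratios and sort ascending (WSPT): [(7, 5), (6, 3), (8, 4), (10, 3), (10, 2)]
Compute weighted completion times:
  Job (p=7,w=5): C=7, w*C=5*7=35
  Job (p=6,w=3): C=13, w*C=3*13=39
  Job (p=8,w=4): C=21, w*C=4*21=84
  Job (p=10,w=3): C=31, w*C=3*31=93
  Job (p=10,w=2): C=41, w*C=2*41=82
Total weighted completion time = 333

333


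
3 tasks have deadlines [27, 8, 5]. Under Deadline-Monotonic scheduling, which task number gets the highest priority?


Sort tasks by relative deadline (ascending):
  Task 3: deadline = 5
  Task 2: deadline = 8
  Task 1: deadline = 27
Priority order (highest first): [3, 2, 1]
Highest priority task = 3

3


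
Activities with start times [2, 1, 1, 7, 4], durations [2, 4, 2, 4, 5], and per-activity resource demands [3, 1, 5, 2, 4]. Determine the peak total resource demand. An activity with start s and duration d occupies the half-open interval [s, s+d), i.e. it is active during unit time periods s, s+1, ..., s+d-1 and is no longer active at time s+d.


Each activity i is active on [start_i, start_i + duration_i).
Compute total resource usage per time slot:
  t=0: active resources = [], total = 0
  t=1: active resources = [1, 5], total = 6
  t=2: active resources = [3, 1, 5], total = 9
  t=3: active resources = [3, 1], total = 4
  t=4: active resources = [1, 4], total = 5
  t=5: active resources = [4], total = 4
  t=6: active resources = [4], total = 4
  t=7: active resources = [2, 4], total = 6
  t=8: active resources = [2, 4], total = 6
  t=9: active resources = [2], total = 2
  t=10: active resources = [2], total = 2
Peak resource demand = 9

9


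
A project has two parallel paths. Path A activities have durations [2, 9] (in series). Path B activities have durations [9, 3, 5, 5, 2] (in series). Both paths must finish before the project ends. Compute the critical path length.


Path A total = 2 + 9 = 11
Path B total = 9 + 3 + 5 + 5 + 2 = 24
Critical path = longest path = max(11, 24) = 24

24


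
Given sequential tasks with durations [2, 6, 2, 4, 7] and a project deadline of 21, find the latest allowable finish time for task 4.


LF(activity 4) = deadline - sum of successor durations
Successors: activities 5 through 5 with durations [7]
Sum of successor durations = 7
LF = 21 - 7 = 14

14


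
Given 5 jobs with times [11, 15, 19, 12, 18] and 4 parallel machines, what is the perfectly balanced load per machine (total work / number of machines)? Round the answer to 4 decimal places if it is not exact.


Total processing time = 11 + 15 + 19 + 12 + 18 = 75
Number of machines = 4
Ideal balanced load = 75 / 4 = 18.75

18.75


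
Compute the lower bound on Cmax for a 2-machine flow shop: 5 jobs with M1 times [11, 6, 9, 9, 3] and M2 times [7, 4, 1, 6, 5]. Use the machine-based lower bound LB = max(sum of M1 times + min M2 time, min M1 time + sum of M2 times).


LB1 = sum(M1 times) + min(M2 times) = 38 + 1 = 39
LB2 = min(M1 times) + sum(M2 times) = 3 + 23 = 26
Lower bound = max(LB1, LB2) = max(39, 26) = 39

39


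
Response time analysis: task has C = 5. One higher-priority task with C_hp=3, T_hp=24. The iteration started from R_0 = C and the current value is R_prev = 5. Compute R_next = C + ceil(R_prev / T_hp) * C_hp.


R_next = C + ceil(R_prev / T_hp) * C_hp
ceil(5 / 24) = ceil(0.2083) = 1
Interference = 1 * 3 = 3
R_next = 5 + 3 = 8

8


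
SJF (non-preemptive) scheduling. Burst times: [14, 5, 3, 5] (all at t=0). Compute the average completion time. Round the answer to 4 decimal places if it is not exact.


SJF order (ascending): [3, 5, 5, 14]
Completion times:
  Job 1: burst=3, C=3
  Job 2: burst=5, C=8
  Job 3: burst=5, C=13
  Job 4: burst=14, C=27
Average completion = 51/4 = 12.75

12.75


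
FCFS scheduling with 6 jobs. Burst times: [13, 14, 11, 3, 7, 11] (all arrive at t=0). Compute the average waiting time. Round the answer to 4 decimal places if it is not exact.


FCFS order (as given): [13, 14, 11, 3, 7, 11]
Waiting times:
  Job 1: wait = 0
  Job 2: wait = 13
  Job 3: wait = 27
  Job 4: wait = 38
  Job 5: wait = 41
  Job 6: wait = 48
Sum of waiting times = 167
Average waiting time = 167/6 = 27.8333

27.8333


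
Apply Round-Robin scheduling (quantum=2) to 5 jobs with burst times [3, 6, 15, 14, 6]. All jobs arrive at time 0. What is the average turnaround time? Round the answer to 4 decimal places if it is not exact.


Time quantum = 2
Execution trace:
  J1 runs 2 units, time = 2
  J2 runs 2 units, time = 4
  J3 runs 2 units, time = 6
  J4 runs 2 units, time = 8
  J5 runs 2 units, time = 10
  J1 runs 1 units, time = 11
  J2 runs 2 units, time = 13
  J3 runs 2 units, time = 15
  J4 runs 2 units, time = 17
  J5 runs 2 units, time = 19
  J2 runs 2 units, time = 21
  J3 runs 2 units, time = 23
  J4 runs 2 units, time = 25
  J5 runs 2 units, time = 27
  J3 runs 2 units, time = 29
  J4 runs 2 units, time = 31
  J3 runs 2 units, time = 33
  J4 runs 2 units, time = 35
  J3 runs 2 units, time = 37
  J4 runs 2 units, time = 39
  J3 runs 2 units, time = 41
  J4 runs 2 units, time = 43
  J3 runs 1 units, time = 44
Finish times: [11, 21, 44, 43, 27]
Average turnaround = 146/5 = 29.2

29.2


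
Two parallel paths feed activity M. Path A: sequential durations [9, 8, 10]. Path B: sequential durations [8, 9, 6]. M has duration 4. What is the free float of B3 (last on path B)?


ES(B3) = sum of predecessors on chain B = 17
EF(B3) = ES + duration = 17 + 6 = 23
Successor of B3 is M. ES(M) = max(sum(A), sum(B)) = max(27, 23) = 27
Free float = ES(successor) - EF(current) = 27 - 23 = 4

4


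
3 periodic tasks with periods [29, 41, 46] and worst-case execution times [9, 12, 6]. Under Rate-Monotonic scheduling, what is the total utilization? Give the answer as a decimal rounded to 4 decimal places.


Compute individual utilizations (exact fractions):
  Task 1: C/T = 9/29 (approx. 0.3103)
  Task 2: C/T = 12/41 (approx. 0.2927)
  Task 3: C/T = 6/46 = 3/23 (approx. 0.1304)
Total utilization U = 9/29 + 12/41 + 3/23 = 20058/27347
Rounded to 4 decimal places: U = 0.7335
RM (Liu & Layland) bound for 3 tasks = 0.779763; compare with U = 20058/27347 (approx. 0.733463)
U <= bound, so schedulable by RM sufficient condition.

0.7335


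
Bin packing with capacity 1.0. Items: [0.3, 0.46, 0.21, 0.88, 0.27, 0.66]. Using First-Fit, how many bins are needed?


Place items sequentially using First-Fit:
  Item 0.3 -> new Bin 1
  Item 0.46 -> Bin 1 (now 0.76)
  Item 0.21 -> Bin 1 (now 0.97)
  Item 0.88 -> new Bin 2
  Item 0.27 -> new Bin 3
  Item 0.66 -> Bin 3 (now 0.93)
Total bins used = 3

3


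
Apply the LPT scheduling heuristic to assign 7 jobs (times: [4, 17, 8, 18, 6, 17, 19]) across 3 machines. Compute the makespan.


Sort jobs in decreasing order (LPT): [19, 18, 17, 17, 8, 6, 4]
Assign each job to the least loaded machine:
  Machine 1: jobs [19, 6, 4], load = 29
  Machine 2: jobs [18, 8], load = 26
  Machine 3: jobs [17, 17], load = 34
Makespan = max load = 34

34


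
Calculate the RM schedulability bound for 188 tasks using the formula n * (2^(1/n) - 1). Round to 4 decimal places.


Compute 2^(1/188) = 1.0036937583
Subtract 1: 1.0036937583 - 1 = 0.0036937583
Multiply by n: 188 * 0.0036937583 = 0.6944265604
Round to 4 dp: 0.6944

0.6944


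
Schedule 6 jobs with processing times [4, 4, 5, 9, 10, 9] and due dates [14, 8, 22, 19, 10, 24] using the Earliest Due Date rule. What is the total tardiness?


Sort by due date (EDD order): [(4, 8), (10, 10), (4, 14), (9, 19), (5, 22), (9, 24)]
Compute completion times and tardiness:
  Job 1: p=4, d=8, C=4, tardiness=max(0,4-8)=0
  Job 2: p=10, d=10, C=14, tardiness=max(0,14-10)=4
  Job 3: p=4, d=14, C=18, tardiness=max(0,18-14)=4
  Job 4: p=9, d=19, C=27, tardiness=max(0,27-19)=8
  Job 5: p=5, d=22, C=32, tardiness=max(0,32-22)=10
  Job 6: p=9, d=24, C=41, tardiness=max(0,41-24)=17
Total tardiness = 43

43


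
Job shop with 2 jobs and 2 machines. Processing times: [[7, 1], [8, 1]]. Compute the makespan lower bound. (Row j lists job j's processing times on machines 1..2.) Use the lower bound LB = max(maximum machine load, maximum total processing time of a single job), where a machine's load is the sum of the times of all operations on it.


Machine loads:
  Machine 1: 7 + 8 = 15
  Machine 2: 1 + 1 = 2
Max machine load = 15
Job totals:
  Job 1: 8
  Job 2: 9
Max job total = 9
Lower bound = max(15, 9) = 15

15


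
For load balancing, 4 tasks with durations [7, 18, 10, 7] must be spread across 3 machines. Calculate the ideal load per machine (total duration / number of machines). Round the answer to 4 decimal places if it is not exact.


Total processing time = 7 + 18 + 10 + 7 = 42
Number of machines = 3
Ideal balanced load = 42 / 3 = 14.0

14.0


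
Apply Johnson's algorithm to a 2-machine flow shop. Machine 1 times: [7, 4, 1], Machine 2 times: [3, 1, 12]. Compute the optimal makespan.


Apply Johnson's rule:
  Group 1 (a <= b): [(3, 1, 12)]
  Group 2 (a > b): [(1, 7, 3), (2, 4, 1)]
Optimal job order: [3, 1, 2]
Schedule:
  Job 3: M1 done at 1, M2 done at 13
  Job 1: M1 done at 8, M2 done at 16
  Job 2: M1 done at 12, M2 done at 17
Makespan = 17

17


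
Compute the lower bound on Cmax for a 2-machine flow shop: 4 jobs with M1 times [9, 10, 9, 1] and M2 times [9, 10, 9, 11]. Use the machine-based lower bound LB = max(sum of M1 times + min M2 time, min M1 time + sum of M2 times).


LB1 = sum(M1 times) + min(M2 times) = 29 + 9 = 38
LB2 = min(M1 times) + sum(M2 times) = 1 + 39 = 40
Lower bound = max(LB1, LB2) = max(38, 40) = 40

40


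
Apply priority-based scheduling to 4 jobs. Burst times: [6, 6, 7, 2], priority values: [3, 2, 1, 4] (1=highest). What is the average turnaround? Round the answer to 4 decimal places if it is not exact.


Sort by priority (ascending = highest first):
Order: [(1, 7), (2, 6), (3, 6), (4, 2)]
Completion times:
  Priority 1, burst=7, C=7
  Priority 2, burst=6, C=13
  Priority 3, burst=6, C=19
  Priority 4, burst=2, C=21
Average turnaround = 60/4 = 15.0

15.0
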